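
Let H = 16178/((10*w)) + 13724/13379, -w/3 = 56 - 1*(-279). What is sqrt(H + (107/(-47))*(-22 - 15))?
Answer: 2*sqrt(8351827307235672621)/631957065 ≈ 9.1460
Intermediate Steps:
w = -1005 (w = -3*(56 - 1*(-279)) = -3*(56 + 279) = -3*335 = -1005)
H = -39259631/67229475 (H = 16178/((10*(-1005))) + 13724/13379 = 16178/(-10050) + 13724*(1/13379) = 16178*(-1/10050) + 13724/13379 = -8089/5025 + 13724/13379 = -39259631/67229475 ≈ -0.58396)
sqrt(H + (107/(-47))*(-22 - 15)) = sqrt(-39259631/67229475 + (107/(-47))*(-22 - 15)) = sqrt(-39259631/67229475 + (107*(-1/47))*(-37)) = sqrt(-39259631/67229475 - 107/47*(-37)) = sqrt(-39259631/67229475 + 3959/47) = sqrt(264316288868/3159785325) = 2*sqrt(8351827307235672621)/631957065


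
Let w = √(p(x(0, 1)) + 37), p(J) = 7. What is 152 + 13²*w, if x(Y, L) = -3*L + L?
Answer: 152 + 338*√11 ≈ 1273.0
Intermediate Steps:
x(Y, L) = -2*L
w = 2*√11 (w = √(7 + 37) = √44 = 2*√11 ≈ 6.6332)
152 + 13²*w = 152 + 13²*(2*√11) = 152 + 169*(2*√11) = 152 + 338*√11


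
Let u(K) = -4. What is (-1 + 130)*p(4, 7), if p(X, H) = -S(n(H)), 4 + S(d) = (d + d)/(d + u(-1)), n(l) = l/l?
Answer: 602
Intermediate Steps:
n(l) = 1
S(d) = -4 + 2*d/(-4 + d) (S(d) = -4 + (d + d)/(d - 4) = -4 + (2*d)/(-4 + d) = -4 + 2*d/(-4 + d))
p(X, H) = 14/3 (p(X, H) = -2*(8 - 1*1)/(-4 + 1) = -2*(8 - 1)/(-3) = -2*(-1)*7/3 = -1*(-14/3) = 14/3)
(-1 + 130)*p(4, 7) = (-1 + 130)*(14/3) = 129*(14/3) = 602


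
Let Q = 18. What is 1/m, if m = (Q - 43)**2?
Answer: 1/625 ≈ 0.0016000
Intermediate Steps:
m = 625 (m = (18 - 43)**2 = (-25)**2 = 625)
1/m = 1/625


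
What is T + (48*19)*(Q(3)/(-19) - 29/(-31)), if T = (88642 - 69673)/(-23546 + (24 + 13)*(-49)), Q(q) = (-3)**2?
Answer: 110166355/262043 ≈ 420.41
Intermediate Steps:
Q(q) = 9
T = -6323/8453 (T = 18969/(-23546 + 37*(-49)) = 18969/(-23546 - 1813) = 18969/(-25359) = 18969*(-1/25359) = -6323/8453 ≈ -0.74802)
T + (48*19)*(Q(3)/(-19) - 29/(-31)) = -6323/8453 + (48*19)*(9/(-19) - 29/(-31)) = -6323/8453 + 912*(9*(-1/19) - 29*(-1/31)) = -6323/8453 + 912*(-9/19 + 29/31) = -6323/8453 + 912*(272/589) = -6323/8453 + 13056/31 = 110166355/262043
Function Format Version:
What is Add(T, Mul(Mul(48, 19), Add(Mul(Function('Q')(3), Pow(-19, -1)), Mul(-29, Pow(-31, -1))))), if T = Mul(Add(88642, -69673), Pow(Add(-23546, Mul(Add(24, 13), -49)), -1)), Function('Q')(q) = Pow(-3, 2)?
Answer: Rational(110166355, 262043) ≈ 420.41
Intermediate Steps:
Function('Q')(q) = 9
T = Rational(-6323, 8453) (T = Mul(18969, Pow(Add(-23546, Mul(37, -49)), -1)) = Mul(18969, Pow(Add(-23546, -1813), -1)) = Mul(18969, Pow(-25359, -1)) = Mul(18969, Rational(-1, 25359)) = Rational(-6323, 8453) ≈ -0.74802)
Add(T, Mul(Mul(48, 19), Add(Mul(Function('Q')(3), Pow(-19, -1)), Mul(-29, Pow(-31, -1))))) = Add(Rational(-6323, 8453), Mul(Mul(48, 19), Add(Mul(9, Pow(-19, -1)), Mul(-29, Pow(-31, -1))))) = Add(Rational(-6323, 8453), Mul(912, Add(Mul(9, Rational(-1, 19)), Mul(-29, Rational(-1, 31))))) = Add(Rational(-6323, 8453), Mul(912, Add(Rational(-9, 19), Rational(29, 31)))) = Add(Rational(-6323, 8453), Mul(912, Rational(272, 589))) = Add(Rational(-6323, 8453), Rational(13056, 31)) = Rational(110166355, 262043)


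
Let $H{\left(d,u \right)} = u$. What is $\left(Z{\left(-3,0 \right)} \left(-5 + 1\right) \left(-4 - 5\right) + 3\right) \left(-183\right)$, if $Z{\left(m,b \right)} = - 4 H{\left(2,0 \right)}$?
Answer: $-549$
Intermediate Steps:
$Z{\left(m,b \right)} = 0$ ($Z{\left(m,b \right)} = \left(-4\right) 0 = 0$)
$\left(Z{\left(-3,0 \right)} \left(-5 + 1\right) \left(-4 - 5\right) + 3\right) \left(-183\right) = \left(0 \left(-5 + 1\right) \left(-4 - 5\right) + 3\right) \left(-183\right) = \left(0 \left(\left(-4\right) \left(-9\right)\right) + 3\right) \left(-183\right) = \left(0 \cdot 36 + 3\right) \left(-183\right) = \left(0 + 3\right) \left(-183\right) = 3 \left(-183\right) = -549$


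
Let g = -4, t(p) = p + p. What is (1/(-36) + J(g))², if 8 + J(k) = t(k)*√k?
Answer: -248255/1296 + 2312*I/9 ≈ -191.55 + 256.89*I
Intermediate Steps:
t(p) = 2*p
J(k) = -8 + 2*k^(3/2) (J(k) = -8 + (2*k)*√k = -8 + 2*k^(3/2))
(1/(-36) + J(g))² = (1/(-36) + (-8 + 2*(-4)^(3/2)))² = (-1/36 + (-8 + 2*(-8*I)))² = (-1/36 + (-8 - 16*I))² = (-289/36 - 16*I)²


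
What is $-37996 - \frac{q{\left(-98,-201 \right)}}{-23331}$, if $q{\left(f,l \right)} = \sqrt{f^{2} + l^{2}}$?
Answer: $-37996 + \frac{\sqrt{50005}}{23331} \approx -37996.0$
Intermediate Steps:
$-37996 - \frac{q{\left(-98,-201 \right)}}{-23331} = -37996 - \frac{\sqrt{\left(-98\right)^{2} + \left(-201\right)^{2}}}{-23331} = -37996 - \sqrt{9604 + 40401} \left(- \frac{1}{23331}\right) = -37996 - \sqrt{50005} \left(- \frac{1}{23331}\right) = -37996 - - \frac{\sqrt{50005}}{23331} = -37996 + \frac{\sqrt{50005}}{23331}$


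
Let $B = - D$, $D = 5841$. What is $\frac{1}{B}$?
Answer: $- \frac{1}{5841} \approx -0.0001712$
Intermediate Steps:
$B = -5841$ ($B = \left(-1\right) 5841 = -5841$)
$\frac{1}{B} = \frac{1}{-5841} = - \frac{1}{5841}$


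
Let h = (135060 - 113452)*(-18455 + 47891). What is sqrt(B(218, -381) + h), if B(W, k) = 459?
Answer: sqrt(636053547) ≈ 25220.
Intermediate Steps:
h = 636053088 (h = 21608*29436 = 636053088)
sqrt(B(218, -381) + h) = sqrt(459 + 636053088) = sqrt(636053547)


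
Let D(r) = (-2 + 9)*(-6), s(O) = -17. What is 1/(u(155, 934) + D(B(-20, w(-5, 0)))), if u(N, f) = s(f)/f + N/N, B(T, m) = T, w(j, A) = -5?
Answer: -934/38311 ≈ -0.024379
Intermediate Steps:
D(r) = -42 (D(r) = 7*(-6) = -42)
u(N, f) = 1 - 17/f (u(N, f) = -17/f + N/N = -17/f + 1 = 1 - 17/f)
1/(u(155, 934) + D(B(-20, w(-5, 0)))) = 1/((-17 + 934)/934 - 42) = 1/((1/934)*917 - 42) = 1/(917/934 - 42) = 1/(-38311/934) = -934/38311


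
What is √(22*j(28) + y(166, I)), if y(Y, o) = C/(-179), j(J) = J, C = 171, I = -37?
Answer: √19706647/179 ≈ 24.800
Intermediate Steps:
y(Y, o) = -171/179 (y(Y, o) = 171/(-179) = 171*(-1/179) = -171/179)
√(22*j(28) + y(166, I)) = √(22*28 - 171/179) = √(616 - 171/179) = √(110093/179) = √19706647/179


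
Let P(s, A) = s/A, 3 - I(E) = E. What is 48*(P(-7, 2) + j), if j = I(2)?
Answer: -120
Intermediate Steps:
I(E) = 3 - E
j = 1 (j = 3 - 1*2 = 3 - 2 = 1)
48*(P(-7, 2) + j) = 48*(-7/2 + 1) = 48*(-5/2) = -120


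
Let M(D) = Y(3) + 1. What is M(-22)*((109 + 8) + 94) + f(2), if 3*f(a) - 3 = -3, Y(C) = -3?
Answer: -422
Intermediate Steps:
f(a) = 0 (f(a) = 1 + (⅓)*(-3) = 1 - 1 = 0)
M(D) = -2 (M(D) = -3 + 1 = -2)
M(-22)*((109 + 8) + 94) + f(2) = -2*((109 + 8) + 94) + 0 = -2*(117 + 94) + 0 = -2*211 + 0 = -422 + 0 = -422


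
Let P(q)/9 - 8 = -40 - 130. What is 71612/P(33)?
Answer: -35806/729 ≈ -49.117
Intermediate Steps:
P(q) = -1458 (P(q) = 72 + 9*(-40 - 130) = 72 + 9*(-170) = 72 - 1530 = -1458)
71612/P(33) = 71612/(-1458) = 71612*(-1/1458) = -35806/729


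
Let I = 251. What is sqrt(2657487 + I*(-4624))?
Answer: sqrt(1496863) ≈ 1223.5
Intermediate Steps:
sqrt(2657487 + I*(-4624)) = sqrt(2657487 + 251*(-4624)) = sqrt(2657487 - 1160624) = sqrt(1496863)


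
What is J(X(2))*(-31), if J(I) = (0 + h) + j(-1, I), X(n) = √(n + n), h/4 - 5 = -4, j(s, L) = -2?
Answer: -62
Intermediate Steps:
h = 4 (h = 20 + 4*(-4) = 20 - 16 = 4)
X(n) = √2*√n (X(n) = √(2*n) = √2*√n)
J(I) = 2 (J(I) = (0 + 4) - 2 = 4 - 2 = 2)
J(X(2))*(-31) = 2*(-31) = -62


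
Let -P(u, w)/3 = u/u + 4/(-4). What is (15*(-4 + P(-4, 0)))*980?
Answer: -58800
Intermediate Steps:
P(u, w) = 0 (P(u, w) = -3*(u/u + 4/(-4)) = -3*(1 + 4*(-1/4)) = -3*(1 - 1) = -3*0 = 0)
(15*(-4 + P(-4, 0)))*980 = (15*(-4 + 0))*980 = (15*(-4))*980 = -60*980 = -58800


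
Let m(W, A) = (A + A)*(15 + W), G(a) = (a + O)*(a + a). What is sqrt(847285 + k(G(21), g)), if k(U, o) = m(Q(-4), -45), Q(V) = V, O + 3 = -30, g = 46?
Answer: sqrt(846295) ≈ 919.94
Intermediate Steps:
O = -33 (O = -3 - 30 = -33)
G(a) = 2*a*(-33 + a) (G(a) = (a - 33)*(a + a) = (-33 + a)*(2*a) = 2*a*(-33 + a))
m(W, A) = 2*A*(15 + W) (m(W, A) = (2*A)*(15 + W) = 2*A*(15 + W))
k(U, o) = -990 (k(U, o) = 2*(-45)*(15 - 4) = 2*(-45)*11 = -990)
sqrt(847285 + k(G(21), g)) = sqrt(847285 - 990) = sqrt(846295)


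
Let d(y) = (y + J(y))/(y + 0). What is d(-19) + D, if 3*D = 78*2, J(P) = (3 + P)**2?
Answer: 751/19 ≈ 39.526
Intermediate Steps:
D = 52 (D = (78*2)/3 = (1/3)*156 = 52)
d(y) = (y + (3 + y)**2)/y (d(y) = (y + (3 + y)**2)/(y + 0) = (y + (3 + y)**2)/y)
d(-19) + D = (-19 + (3 - 19)**2)/(-19) + 52 = -(-19 + (-16)**2)/19 + 52 = -(-19 + 256)/19 + 52 = -1/19*237 + 52 = -237/19 + 52 = 751/19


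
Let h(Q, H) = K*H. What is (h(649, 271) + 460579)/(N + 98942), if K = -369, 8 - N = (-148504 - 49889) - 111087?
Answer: 3278/3713 ≈ 0.88284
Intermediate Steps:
N = 309488 (N = 8 - ((-148504 - 49889) - 111087) = 8 - (-198393 - 111087) = 8 - 1*(-309480) = 8 + 309480 = 309488)
h(Q, H) = -369*H
(h(649, 271) + 460579)/(N + 98942) = (-369*271 + 460579)/(309488 + 98942) = (-99999 + 460579)/408430 = 360580*(1/408430) = 3278/3713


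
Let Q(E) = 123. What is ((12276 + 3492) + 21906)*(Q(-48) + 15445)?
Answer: 586508832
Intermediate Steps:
((12276 + 3492) + 21906)*(Q(-48) + 15445) = ((12276 + 3492) + 21906)*(123 + 15445) = (15768 + 21906)*15568 = 37674*15568 = 586508832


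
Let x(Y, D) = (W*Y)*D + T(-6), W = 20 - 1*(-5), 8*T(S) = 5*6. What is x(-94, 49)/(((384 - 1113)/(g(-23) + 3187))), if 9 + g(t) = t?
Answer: 1453145675/2916 ≈ 4.9834e+5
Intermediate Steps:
g(t) = -9 + t
T(S) = 15/4 (T(S) = (5*6)/8 = (⅛)*30 = 15/4)
W = 25 (W = 20 + 5 = 25)
x(Y, D) = 15/4 + 25*D*Y (x(Y, D) = (25*Y)*D + 15/4 = 25*D*Y + 15/4 = 15/4 + 25*D*Y)
x(-94, 49)/(((384 - 1113)/(g(-23) + 3187))) = (15/4 + 25*49*(-94))/(((384 - 1113)/((-9 - 23) + 3187))) = (15/4 - 115150)/((-729/(-32 + 3187))) = -460585/(4*((-729/3155))) = -460585/(4*((-729*1/3155))) = -460585/(4*(-729/3155)) = -460585/4*(-3155/729) = 1453145675/2916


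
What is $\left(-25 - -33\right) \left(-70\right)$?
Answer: $-560$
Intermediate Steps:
$\left(-25 - -33\right) \left(-70\right) = \left(-25 + 33\right) \left(-70\right) = 8 \left(-70\right) = -560$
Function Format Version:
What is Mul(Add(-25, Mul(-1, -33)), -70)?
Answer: -560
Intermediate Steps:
Mul(Add(-25, Mul(-1, -33)), -70) = Mul(Add(-25, 33), -70) = Mul(8, -70) = -560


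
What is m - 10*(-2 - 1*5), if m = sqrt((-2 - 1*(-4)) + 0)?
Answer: 70 + sqrt(2) ≈ 71.414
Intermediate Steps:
m = sqrt(2) (m = sqrt((-2 + 4) + 0) = sqrt(2 + 0) = sqrt(2) ≈ 1.4142)
m - 10*(-2 - 1*5) = sqrt(2) - 10*(-2 - 1*5) = sqrt(2) - 10*(-2 - 5) = sqrt(2) - 10*(-7) = sqrt(2) + 70 = 70 + sqrt(2)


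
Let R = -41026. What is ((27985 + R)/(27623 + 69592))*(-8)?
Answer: 34776/32405 ≈ 1.0732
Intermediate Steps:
((27985 + R)/(27623 + 69592))*(-8) = ((27985 - 41026)/(27623 + 69592))*(-8) = -13041/97215*(-8) = -13041*1/97215*(-8) = -4347/32405*(-8) = 34776/32405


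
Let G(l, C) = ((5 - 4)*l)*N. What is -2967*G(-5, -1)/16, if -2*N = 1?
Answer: -14835/32 ≈ -463.59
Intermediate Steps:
N = -½ (N = -½*1 = -½ ≈ -0.50000)
G(l, C) = -l/2 (G(l, C) = ((5 - 4)*l)*(-½) = (1*l)*(-½) = l*(-½) = -l/2)
-2967*G(-5, -1)/16 = -2967*(-½*(-5))/16 = -14835/(2*16) = -2967*5/32 = -14835/32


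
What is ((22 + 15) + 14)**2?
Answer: 2601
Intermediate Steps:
((22 + 15) + 14)**2 = (37 + 14)**2 = 51**2 = 2601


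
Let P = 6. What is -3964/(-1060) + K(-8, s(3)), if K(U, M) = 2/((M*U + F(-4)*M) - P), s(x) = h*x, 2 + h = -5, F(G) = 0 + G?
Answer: 122158/32595 ≈ 3.7478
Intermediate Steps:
F(G) = G
h = -7 (h = -2 - 5 = -7)
s(x) = -7*x
K(U, M) = 2/(-6 - 4*M + M*U) (K(U, M) = 2/((M*U - 4*M) - 1*6) = 2/((-4*M + M*U) - 6) = 2/(-6 - 4*M + M*U))
-3964/(-1060) + K(-8, s(3)) = -3964/(-1060) + 2/(-6 - (-28)*3 - 7*3*(-8)) = -3964*(-1/1060) + 2/(-6 - 4*(-21) - 21*(-8)) = 991/265 + 2/(-6 + 84 + 168) = 991/265 + 2/246 = 991/265 + 2*(1/246) = 991/265 + 1/123 = 122158/32595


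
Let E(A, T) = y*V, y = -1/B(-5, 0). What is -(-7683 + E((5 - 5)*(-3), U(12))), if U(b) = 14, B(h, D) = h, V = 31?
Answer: 38384/5 ≈ 7676.8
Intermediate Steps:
y = ⅕ (y = -1/(-5) = -1*(-⅕) = ⅕ ≈ 0.20000)
E(A, T) = 31/5 (E(A, T) = (⅕)*31 = 31/5)
-(-7683 + E((5 - 5)*(-3), U(12))) = -(-7683 + 31/5) = -1*(-38384/5) = 38384/5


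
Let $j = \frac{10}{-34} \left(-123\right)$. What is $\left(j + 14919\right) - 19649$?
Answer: $- \frac{79795}{17} \approx -4693.8$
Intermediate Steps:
$j = \frac{615}{17}$ ($j = 10 \left(- \frac{1}{34}\right) \left(-123\right) = \left(- \frac{5}{17}\right) \left(-123\right) = \frac{615}{17} \approx 36.176$)
$\left(j + 14919\right) - 19649 = \left(\frac{615}{17} + 14919\right) - 19649 = \frac{254238}{17} - 19649 = - \frac{79795}{17}$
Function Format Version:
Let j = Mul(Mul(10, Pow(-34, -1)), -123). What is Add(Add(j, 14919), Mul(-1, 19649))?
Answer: Rational(-79795, 17) ≈ -4693.8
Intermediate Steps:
j = Rational(615, 17) (j = Mul(Mul(10, Rational(-1, 34)), -123) = Mul(Rational(-5, 17), -123) = Rational(615, 17) ≈ 36.176)
Add(Add(j, 14919), Mul(-1, 19649)) = Add(Add(Rational(615, 17), 14919), Mul(-1, 19649)) = Add(Rational(254238, 17), -19649) = Rational(-79795, 17)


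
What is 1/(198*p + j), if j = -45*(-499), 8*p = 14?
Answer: 2/45603 ≈ 4.3857e-5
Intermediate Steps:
p = 7/4 (p = (⅛)*14 = 7/4 ≈ 1.7500)
j = 22455
1/(198*p + j) = 1/(198*(7/4) + 22455) = 1/(693/2 + 22455) = 1/(45603/2) = 2/45603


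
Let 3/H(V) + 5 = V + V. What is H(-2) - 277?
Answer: -832/3 ≈ -277.33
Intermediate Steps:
H(V) = 3/(-5 + 2*V) (H(V) = 3/(-5 + (V + V)) = 3/(-5 + 2*V))
H(-2) - 277 = 3/(-5 + 2*(-2)) - 277 = 3/(-5 - 4) - 277 = 3/(-9) - 277 = 3*(-⅑) - 277 = -⅓ - 277 = -832/3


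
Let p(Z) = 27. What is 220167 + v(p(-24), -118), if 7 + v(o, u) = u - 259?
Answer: 219783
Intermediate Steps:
v(o, u) = -266 + u (v(o, u) = -7 + (u - 259) = -7 + (-259 + u) = -266 + u)
220167 + v(p(-24), -118) = 220167 + (-266 - 118) = 220167 - 384 = 219783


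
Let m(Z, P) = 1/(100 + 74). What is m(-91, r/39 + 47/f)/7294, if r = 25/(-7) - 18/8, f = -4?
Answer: 1/1269156 ≈ 7.8793e-7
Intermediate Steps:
r = -163/28 (r = 25*(-1/7) - 18*1/8 = -25/7 - 9/4 = -163/28 ≈ -5.8214)
m(Z, P) = 1/174
m(-91, r/39 + 47/f)/7294 = (1/174)/7294 = (1/174)*(1/7294) = 1/1269156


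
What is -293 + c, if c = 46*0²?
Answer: -293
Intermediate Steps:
c = 0 (c = 46*0 = 0)
-293 + c = -293 + 0 = -293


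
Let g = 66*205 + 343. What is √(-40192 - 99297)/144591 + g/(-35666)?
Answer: -13873/35666 + I*√139489/144591 ≈ -0.38897 + 0.002583*I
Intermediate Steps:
g = 13873 (g = 13530 + 343 = 13873)
√(-40192 - 99297)/144591 + g/(-35666) = √(-40192 - 99297)/144591 + 13873/(-35666) = √(-139489)*(1/144591) + 13873*(-1/35666) = (I*√139489)*(1/144591) - 13873/35666 = I*√139489/144591 - 13873/35666 = -13873/35666 + I*√139489/144591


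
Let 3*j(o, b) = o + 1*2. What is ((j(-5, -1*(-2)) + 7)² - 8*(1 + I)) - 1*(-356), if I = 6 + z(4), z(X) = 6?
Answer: 288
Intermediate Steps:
j(o, b) = ⅔ + o/3 (j(o, b) = (o + 1*2)/3 = (o + 2)/3 = (2 + o)/3 = ⅔ + o/3)
I = 12 (I = 6 + 6 = 12)
((j(-5, -1*(-2)) + 7)² - 8*(1 + I)) - 1*(-356) = (((⅔ + (⅓)*(-5)) + 7)² - 8*(1 + 12)) - 1*(-356) = (((⅔ - 5/3) + 7)² - 8*13) + 356 = ((-1 + 7)² - 1*104) + 356 = (6² - 104) + 356 = (36 - 104) + 356 = -68 + 356 = 288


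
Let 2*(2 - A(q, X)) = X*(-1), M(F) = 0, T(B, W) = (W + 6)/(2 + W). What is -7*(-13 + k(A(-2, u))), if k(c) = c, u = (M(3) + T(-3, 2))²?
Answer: 63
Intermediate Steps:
T(B, W) = (6 + W)/(2 + W)
u = 4 (u = (0 + (6 + 2)/(2 + 2))² = (0 + 8/4)² = (0 + (¼)*8)² = (0 + 2)² = 2² = 4)
A(q, X) = 2 + X/2 (A(q, X) = 2 - X*(-1)/2 = 2 - (-1)*X/2 = 2 + X/2)
-7*(-13 + k(A(-2, u))) = -7*(-13 + (2 + (½)*4)) = -7*(-13 + (2 + 2)) = -7*(-13 + 4) = -7*(-9) = 63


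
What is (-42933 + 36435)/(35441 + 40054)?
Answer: -2166/25165 ≈ -0.086072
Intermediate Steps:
(-42933 + 36435)/(35441 + 40054) = -6498/75495 = -6498*1/75495 = -2166/25165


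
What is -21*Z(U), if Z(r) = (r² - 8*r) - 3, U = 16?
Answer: -2625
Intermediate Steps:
Z(r) = -3 + r² - 8*r
-21*Z(U) = -21*(-3 + 16² - 8*16) = -21*(-3 + 256 - 128) = -21*125 = -2625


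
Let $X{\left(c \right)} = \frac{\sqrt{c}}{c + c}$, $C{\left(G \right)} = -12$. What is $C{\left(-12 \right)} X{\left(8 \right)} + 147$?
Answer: $147 - \frac{3 \sqrt{2}}{2} \approx 144.88$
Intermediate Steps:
$X{\left(c \right)} = \frac{1}{2 \sqrt{c}}$ ($X{\left(c \right)} = \frac{\sqrt{c}}{2 c} = \frac{1}{2 c} \sqrt{c} = \frac{1}{2 \sqrt{c}}$)
$C{\left(-12 \right)} X{\left(8 \right)} + 147 = - 12 \frac{1}{2 \cdot 2 \sqrt{2}} + 147 = - 12 \frac{\frac{1}{4} \sqrt{2}}{2} + 147 = - 12 \frac{\sqrt{2}}{8} + 147 = - \frac{3 \sqrt{2}}{2} + 147 = 147 - \frac{3 \sqrt{2}}{2}$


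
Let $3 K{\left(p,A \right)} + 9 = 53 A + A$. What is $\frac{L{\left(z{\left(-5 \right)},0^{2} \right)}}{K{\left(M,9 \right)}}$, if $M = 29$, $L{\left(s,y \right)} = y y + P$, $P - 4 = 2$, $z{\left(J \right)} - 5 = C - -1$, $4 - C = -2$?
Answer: $\frac{2}{53} \approx 0.037736$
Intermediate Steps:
$C = 6$ ($C = 4 - -2 = 4 + 2 = 6$)
$z{\left(J \right)} = 12$ ($z{\left(J \right)} = 5 + \left(6 - -1\right) = 5 + \left(6 + 1\right) = 5 + 7 = 12$)
$P = 6$ ($P = 4 + 2 = 6$)
$L{\left(s,y \right)} = 6 + y^{2}$ ($L{\left(s,y \right)} = y y + 6 = y^{2} + 6 = 6 + y^{2}$)
$K{\left(p,A \right)} = -3 + 18 A$ ($K{\left(p,A \right)} = -3 + \frac{53 A + A}{3} = -3 + \frac{54 A}{3} = -3 + 18 A$)
$\frac{L{\left(z{\left(-5 \right)},0^{2} \right)}}{K{\left(M,9 \right)}} = \frac{6 + \left(0^{2}\right)^{2}}{-3 + 18 \cdot 9} = \frac{6 + 0^{2}}{-3 + 162} = \frac{6 + 0}{159} = 6 \cdot \frac{1}{159} = \frac{2}{53}$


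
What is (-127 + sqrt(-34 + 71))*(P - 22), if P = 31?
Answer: -1143 + 9*sqrt(37) ≈ -1088.3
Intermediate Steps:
(-127 + sqrt(-34 + 71))*(P - 22) = (-127 + sqrt(-34 + 71))*(31 - 22) = (-127 + sqrt(37))*9 = -1143 + 9*sqrt(37)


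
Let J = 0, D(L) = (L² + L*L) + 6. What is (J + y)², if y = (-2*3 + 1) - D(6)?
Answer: 6889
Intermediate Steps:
D(L) = 6 + 2*L² (D(L) = (L² + L²) + 6 = 2*L² + 6 = 6 + 2*L²)
y = -83 (y = (-2*3 + 1) - (6 + 2*6²) = (-6 + 1) - (6 + 2*36) = -5 - (6 + 72) = -5 - 1*78 = -5 - 78 = -83)
(J + y)² = (0 - 83)² = (-83)² = 6889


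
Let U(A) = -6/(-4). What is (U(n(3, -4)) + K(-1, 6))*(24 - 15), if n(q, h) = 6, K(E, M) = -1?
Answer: 9/2 ≈ 4.5000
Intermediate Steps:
U(A) = 3/2 (U(A) = -6*(-¼) = 3/2)
(U(n(3, -4)) + K(-1, 6))*(24 - 15) = (3/2 - 1)*(24 - 15) = (½)*9 = 9/2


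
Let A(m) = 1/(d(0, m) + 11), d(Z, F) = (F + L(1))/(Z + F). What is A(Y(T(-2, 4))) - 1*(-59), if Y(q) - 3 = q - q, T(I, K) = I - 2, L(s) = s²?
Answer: 2186/37 ≈ 59.081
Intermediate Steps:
d(Z, F) = (1 + F)/(F + Z) (d(Z, F) = (F + 1²)/(Z + F) = (F + 1)/(F + Z) = (1 + F)/(F + Z))
T(I, K) = -2 + I
Y(q) = 3 (Y(q) = 3 + (q - q) = 3 + 0 = 3)
A(m) = 1/(11 + (1 + m)/m) (A(m) = 1/((1 + m)/(m + 0) + 11) = 1/((1 + m)/m + 11) = 1/(11 + (1 + m)/m))
A(Y(T(-2, 4))) - 1*(-59) = 3/(1 + 12*3) - 1*(-59) = 3/(1 + 36) + 59 = 3/37 + 59 = 2186/37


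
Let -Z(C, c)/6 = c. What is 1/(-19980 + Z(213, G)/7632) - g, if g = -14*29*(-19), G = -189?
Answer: -65348819722/8471457 ≈ -7714.0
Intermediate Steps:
Z(C, c) = -6*c
g = 7714 (g = -406*(-19) = 7714)
1/(-19980 + Z(213, G)/7632) - g = 1/(-19980 - 6*(-189)/7632) - 1*7714 = 1/(-19980 + 1134*(1/7632)) - 7714 = 1/(-19980 + 63/424) - 7714 = 1/(-8471457/424) - 7714 = -424/8471457 - 7714 = -65348819722/8471457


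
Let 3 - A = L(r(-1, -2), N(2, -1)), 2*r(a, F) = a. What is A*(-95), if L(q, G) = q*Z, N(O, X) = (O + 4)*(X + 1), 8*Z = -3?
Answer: -4275/16 ≈ -267.19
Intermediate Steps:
Z = -3/8 (Z = (⅛)*(-3) = -3/8 ≈ -0.37500)
N(O, X) = (1 + X)*(4 + O) (N(O, X) = (4 + O)*(1 + X) = (1 + X)*(4 + O))
r(a, F) = a/2
L(q, G) = -3*q/8 (L(q, G) = q*(-3/8) = -3*q/8)
A = 45/16 (A = 3 - (-3)*(½)*(-1)/8 = 3 - (-3)*(-1)/(8*2) = 3 - 1*3/16 = 3 - 3/16 = 45/16 ≈ 2.8125)
A*(-95) = (45/16)*(-95) = -4275/16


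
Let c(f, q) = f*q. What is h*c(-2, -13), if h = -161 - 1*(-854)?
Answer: 18018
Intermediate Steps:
h = 693 (h = -161 + 854 = 693)
h*c(-2, -13) = 693*(-2*(-13)) = 693*26 = 18018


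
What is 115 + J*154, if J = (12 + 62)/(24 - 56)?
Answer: -1929/8 ≈ -241.13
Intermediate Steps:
J = -37/16 (J = 74/(-32) = 74*(-1/32) = -37/16 ≈ -2.3125)
115 + J*154 = 115 - 37/16*154 = 115 - 2849/8 = -1929/8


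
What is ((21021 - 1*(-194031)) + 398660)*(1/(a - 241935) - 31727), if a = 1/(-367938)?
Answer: -157570271377752213200/8092461821 ≈ -1.9471e+10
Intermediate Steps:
a = -1/367938 ≈ -2.7179e-6
((21021 - 1*(-194031)) + 398660)*(1/(a - 241935) - 31727) = ((21021 - 1*(-194031)) + 398660)*(1/(-1/367938 - 241935) - 31727) = ((21021 + 194031) + 398660)*(1/(-89017080031/367938) - 31727) = (215052 + 398660)*(-367938/89017080031 - 31727) = 613712*(-2824244898511475/89017080031) = -157570271377752213200/8092461821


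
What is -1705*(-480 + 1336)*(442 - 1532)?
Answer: 1590833200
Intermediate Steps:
-1705*(-480 + 1336)*(442 - 1532) = -1459480*(-1090) = -1705*(-933040) = 1590833200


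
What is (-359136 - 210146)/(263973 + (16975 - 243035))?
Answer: -569282/37913 ≈ -15.015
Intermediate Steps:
(-359136 - 210146)/(263973 + (16975 - 243035)) = -569282/(263973 - 226060) = -569282/37913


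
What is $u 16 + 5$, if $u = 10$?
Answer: $165$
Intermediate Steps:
$u 16 + 5 = 10 \cdot 16 + 5 = 160 + 5 = 165$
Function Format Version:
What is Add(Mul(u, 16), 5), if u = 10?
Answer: 165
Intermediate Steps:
Add(Mul(u, 16), 5) = Add(Mul(10, 16), 5) = Add(160, 5) = 165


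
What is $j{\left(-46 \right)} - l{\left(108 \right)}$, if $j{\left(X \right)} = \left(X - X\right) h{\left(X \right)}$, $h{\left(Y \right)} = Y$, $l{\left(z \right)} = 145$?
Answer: $-145$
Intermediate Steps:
$j{\left(X \right)} = 0$ ($j{\left(X \right)} = \left(X - X\right) X = 0 X = 0$)
$j{\left(-46 \right)} - l{\left(108 \right)} = 0 - 145 = -145$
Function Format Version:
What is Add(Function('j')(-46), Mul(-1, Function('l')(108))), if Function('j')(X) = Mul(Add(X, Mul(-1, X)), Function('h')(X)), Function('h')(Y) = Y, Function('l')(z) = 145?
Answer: -145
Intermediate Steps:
Function('j')(X) = 0 (Function('j')(X) = Mul(Add(X, Mul(-1, X)), X) = Mul(0, X) = 0)
Add(Function('j')(-46), Mul(-1, Function('l')(108))) = Add(0, Mul(-1, 145)) = Add(0, -145) = -145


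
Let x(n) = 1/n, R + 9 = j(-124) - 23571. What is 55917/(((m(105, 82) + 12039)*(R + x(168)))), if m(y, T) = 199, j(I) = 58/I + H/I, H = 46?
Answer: -145607868/751468130263 ≈ -0.00019376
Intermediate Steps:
j(I) = 104/I (j(I) = 58/I + 46/I = 104/I)
R = -731006/31 (R = -9 + (104/(-124) - 23571) = -9 + (104*(-1/124) - 23571) = -9 + (-26/31 - 23571) = -9 - 730727/31 = -731006/31 ≈ -23581.)
55917/(((m(105, 82) + 12039)*(R + x(168)))) = 55917/(((199 + 12039)*(-731006/31 + 1/168))) = 55917/((12238*(-731006/31 + 1/168))) = 55917/((12238*(-122808977/5208))) = 55917/(-751468130263/2604) = 55917*(-2604/751468130263) = -145607868/751468130263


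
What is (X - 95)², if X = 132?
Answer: 1369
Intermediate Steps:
(X - 95)² = (132 - 95)² = 37² = 1369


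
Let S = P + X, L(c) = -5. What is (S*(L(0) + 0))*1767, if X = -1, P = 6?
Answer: -44175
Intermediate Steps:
S = 5 (S = 6 - 1 = 5)
(S*(L(0) + 0))*1767 = (5*(-5 + 0))*1767 = (5*(-5))*1767 = -25*1767 = -44175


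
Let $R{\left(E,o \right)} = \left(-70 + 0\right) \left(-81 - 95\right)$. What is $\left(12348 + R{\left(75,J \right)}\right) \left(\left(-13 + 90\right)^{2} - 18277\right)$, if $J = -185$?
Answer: $-304600464$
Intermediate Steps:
$R{\left(E,o \right)} = 12320$ ($R{\left(E,o \right)} = \left(-70\right) \left(-176\right) = 12320$)
$\left(12348 + R{\left(75,J \right)}\right) \left(\left(-13 + 90\right)^{2} - 18277\right) = \left(12348 + 12320\right) \left(\left(-13 + 90\right)^{2} - 18277\right) = 24668 \left(77^{2} - 18277\right) = 24668 \left(5929 - 18277\right) = 24668 \left(-12348\right) = -304600464$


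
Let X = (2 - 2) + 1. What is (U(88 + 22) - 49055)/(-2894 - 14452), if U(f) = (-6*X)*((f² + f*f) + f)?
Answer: 27845/2478 ≈ 11.237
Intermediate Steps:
X = 1 (X = 0 + 1 = 1)
U(f) = -12*f² - 6*f (U(f) = (-6*1)*((f² + f*f) + f) = -6*((f² + f²) + f) = -6*(2*f² + f) = -6*(f + 2*f²) = -12*f² - 6*f)
(U(88 + 22) - 49055)/(-2894 - 14452) = (-6*(88 + 22)*(1 + 2*(88 + 22)) - 49055)/(-2894 - 14452) = (-6*110*(1 + 2*110) - 49055)/(-17346) = (-6*110*(1 + 220) - 49055)*(-1/17346) = (-6*110*221 - 49055)*(-1/17346) = (-145860 - 49055)*(-1/17346) = -194915*(-1/17346) = 27845/2478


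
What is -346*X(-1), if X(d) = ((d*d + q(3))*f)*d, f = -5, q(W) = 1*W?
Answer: -6920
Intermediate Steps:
q(W) = W
X(d) = d*(-15 - 5*d²) (X(d) = ((d*d + 3)*(-5))*d = ((d² + 3)*(-5))*d = ((3 + d²)*(-5))*d = (-15 - 5*d²)*d = d*(-15 - 5*d²))
-346*X(-1) = -(-1730)*(-1)*(3 + (-1)²) = -(-1730)*(-1)*(3 + 1) = -(-1730)*(-1)*4 = -346*20 = -6920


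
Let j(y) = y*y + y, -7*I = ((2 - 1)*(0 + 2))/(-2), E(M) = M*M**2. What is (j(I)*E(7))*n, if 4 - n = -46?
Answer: 2800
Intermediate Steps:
n = 50 (n = 4 - 1*(-46) = 4 + 46 = 50)
E(M) = M**3
I = 1/7 (I = -(2 - 1)*(0 + 2)/(7*(-2)) = -1*2*(-1)/(7*2) = -2*(-1)/(7*2) = -1/7*(-1) = 1/7 ≈ 0.14286)
j(y) = y + y**2 (j(y) = y**2 + y = y + y**2)
(j(I)*E(7))*n = (((1 + 1/7)/7)*7**3)*50 = (((1/7)*(8/7))*343)*50 = ((8/49)*343)*50 = 56*50 = 2800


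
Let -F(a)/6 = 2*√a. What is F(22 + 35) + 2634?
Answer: 2634 - 12*√57 ≈ 2543.4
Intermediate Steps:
F(a) = -12*√a
F(22 + 35) + 2634 = -12*√(22 + 35) + 2634 = -12*√57 + 2634 = 2634 - 12*√57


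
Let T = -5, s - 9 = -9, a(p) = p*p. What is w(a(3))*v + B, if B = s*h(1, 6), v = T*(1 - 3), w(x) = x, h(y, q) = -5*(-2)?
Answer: 90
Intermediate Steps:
a(p) = p**2
s = 0 (s = 9 - 9 = 0)
h(y, q) = 10
v = 10 (v = -5*(1 - 3) = -5*(-2) = 10)
B = 0 (B = 0*10 = 0)
w(a(3))*v + B = 3**2*10 + 0 = 9*10 + 0 = 90 + 0 = 90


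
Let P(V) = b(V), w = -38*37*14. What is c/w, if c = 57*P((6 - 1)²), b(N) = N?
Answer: -75/1036 ≈ -0.072394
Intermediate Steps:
w = -19684 (w = -1406*14 = -19684)
P(V) = V
c = 1425 (c = 57*(6 - 1)² = 57*5² = 57*25 = 1425)
c/w = 1425/(-19684) = 1425*(-1/19684) = -75/1036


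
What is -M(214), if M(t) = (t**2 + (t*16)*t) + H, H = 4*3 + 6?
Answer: -778550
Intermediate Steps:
H = 18 (H = 12 + 6 = 18)
M(t) = 18 + 17*t**2 (M(t) = (t**2 + (t*16)*t) + 18 = (t**2 + (16*t)*t) + 18 = (t**2 + 16*t**2) + 18 = 17*t**2 + 18 = 18 + 17*t**2)
-M(214) = -(18 + 17*214**2) = -(18 + 17*45796) = -(18 + 778532) = -1*778550 = -778550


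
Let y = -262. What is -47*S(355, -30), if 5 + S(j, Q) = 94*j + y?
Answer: -1555841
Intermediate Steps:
S(j, Q) = -267 + 94*j (S(j, Q) = -5 + (94*j - 262) = -5 + (-262 + 94*j) = -267 + 94*j)
-47*S(355, -30) = -47*(-267 + 94*355) = -47*(-267 + 33370) = -47*33103 = -1555841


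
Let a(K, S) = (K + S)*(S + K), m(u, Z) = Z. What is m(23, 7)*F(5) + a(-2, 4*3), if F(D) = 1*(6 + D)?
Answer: 177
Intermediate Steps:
F(D) = 6 + D
a(K, S) = (K + S)² (a(K, S) = (K + S)*(K + S) = (K + S)²)
m(23, 7)*F(5) + a(-2, 4*3) = 7*(6 + 5) + (-2 + 4*3)² = 7*11 + (-2 + 12)² = 77 + 10² = 77 + 100 = 177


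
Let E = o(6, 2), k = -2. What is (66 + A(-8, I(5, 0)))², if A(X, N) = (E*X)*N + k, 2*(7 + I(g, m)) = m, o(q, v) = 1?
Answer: 14400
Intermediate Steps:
E = 1
I(g, m) = -7 + m/2
A(X, N) = -2 + N*X (A(X, N) = (1*X)*N - 2 = X*N - 2 = N*X - 2 = -2 + N*X)
(66 + A(-8, I(5, 0)))² = (66 + (-2 + (-7 + (½)*0)*(-8)))² = (66 + (-2 + (-7 + 0)*(-8)))² = (66 + (-2 - 7*(-8)))² = (66 + (-2 + 56))² = (66 + 54)² = 120² = 14400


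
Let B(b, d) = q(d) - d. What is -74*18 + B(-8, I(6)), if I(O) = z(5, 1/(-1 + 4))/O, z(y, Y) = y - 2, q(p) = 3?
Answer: -2659/2 ≈ -1329.5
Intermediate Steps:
z(y, Y) = -2 + y
I(O) = 3/O (I(O) = (-2 + 5)/O = 3/O)
B(b, d) = 3 - d
-74*18 + B(-8, I(6)) = -74*18 + (3 - 3/6) = -1332 + (3 - 3/6) = -1332 + (3 - 1*1/2) = -1332 + (3 - 1/2) = -1332 + 5/2 = -2659/2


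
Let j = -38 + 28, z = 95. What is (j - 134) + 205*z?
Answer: 19331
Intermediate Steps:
j = -10
(j - 134) + 205*z = (-10 - 134) + 205*95 = -144 + 19475 = 19331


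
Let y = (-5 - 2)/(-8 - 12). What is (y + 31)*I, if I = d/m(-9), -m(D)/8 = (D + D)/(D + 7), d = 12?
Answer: -209/40 ≈ -5.2250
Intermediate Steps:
y = 7/20 (y = -7/(-20) = -7*(-1/20) = 7/20 ≈ 0.35000)
m(D) = -16*D/(7 + D) (m(D) = -8*(D + D)/(D + 7) = -8*2*D/(7 + D) = -16*D/(7 + D))
I = -⅙ (I = 12/((-16*(-9)/(7 - 9))) = 12/((-16*(-9)/(-2))) = 12/((-16*(-9)*(-½))) = 12/(-72) = 12*(-1/72) = -⅙ ≈ -0.16667)
(y + 31)*I = (7/20 + 31)*(-⅙) = (627/20)*(-⅙) = -209/40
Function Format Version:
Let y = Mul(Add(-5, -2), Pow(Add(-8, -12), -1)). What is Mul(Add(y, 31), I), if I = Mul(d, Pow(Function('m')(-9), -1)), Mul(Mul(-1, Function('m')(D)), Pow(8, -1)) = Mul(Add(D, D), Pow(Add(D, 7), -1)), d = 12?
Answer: Rational(-209, 40) ≈ -5.2250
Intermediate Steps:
y = Rational(7, 20) (y = Mul(-7, Pow(-20, -1)) = Mul(-7, Rational(-1, 20)) = Rational(7, 20) ≈ 0.35000)
Function('m')(D) = Mul(-16, D, Pow(Add(7, D), -1)) (Function('m')(D) = Mul(-8, Mul(Add(D, D), Pow(Add(D, 7), -1))) = Mul(-8, Mul(Mul(2, D), Pow(Add(7, D), -1))) = Mul(-8, Mul(2, D, Pow(Add(7, D), -1))) = Mul(-16, D, Pow(Add(7, D), -1)))
I = Rational(-1, 6) (I = Mul(12, Pow(Mul(-16, -9, Pow(Add(7, -9), -1)), -1)) = Mul(12, Pow(Mul(-16, -9, Pow(-2, -1)), -1)) = Mul(12, Pow(Mul(-16, -9, Rational(-1, 2)), -1)) = Mul(12, Pow(-72, -1)) = Mul(12, Rational(-1, 72)) = Rational(-1, 6) ≈ -0.16667)
Mul(Add(y, 31), I) = Mul(Add(Rational(7, 20), 31), Rational(-1, 6)) = Mul(Rational(627, 20), Rational(-1, 6)) = Rational(-209, 40)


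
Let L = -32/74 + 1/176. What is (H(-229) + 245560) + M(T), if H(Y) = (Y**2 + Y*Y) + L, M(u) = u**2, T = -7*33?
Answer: 2629562357/6512 ≈ 4.0380e+5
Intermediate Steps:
L = -2779/6512 (L = -32*1/74 + 1*(1/176) = -16/37 + 1/176 = -2779/6512 ≈ -0.42675)
T = -231
H(Y) = -2779/6512 + 2*Y**2 (H(Y) = (Y**2 + Y*Y) - 2779/6512 = (Y**2 + Y**2) - 2779/6512 = 2*Y**2 - 2779/6512 = -2779/6512 + 2*Y**2)
(H(-229) + 245560) + M(T) = ((-2779/6512 + 2*(-229)**2) + 245560) + (-231)**2 = ((-2779/6512 + 2*52441) + 245560) + 53361 = ((-2779/6512 + 104882) + 245560) + 53361 = (682988805/6512 + 245560) + 53361 = 2282075525/6512 + 53361 = 2629562357/6512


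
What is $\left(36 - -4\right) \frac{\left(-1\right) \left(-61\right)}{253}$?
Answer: $\frac{2440}{253} \approx 9.6443$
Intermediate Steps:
$\left(36 - -4\right) \frac{\left(-1\right) \left(-61\right)}{253} = \left(36 + 4\right) 61 \cdot \frac{1}{253} = 40 \cdot \frac{61}{253} = \frac{2440}{253}$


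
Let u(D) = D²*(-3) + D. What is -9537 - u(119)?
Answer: 32827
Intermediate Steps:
u(D) = D - 3*D² (u(D) = -3*D² + D = D - 3*D²)
-9537 - u(119) = -9537 - 119*(1 - 3*119) = -9537 - 119*(1 - 357) = -9537 - 119*(-356) = -9537 - 1*(-42364) = -9537 + 42364 = 32827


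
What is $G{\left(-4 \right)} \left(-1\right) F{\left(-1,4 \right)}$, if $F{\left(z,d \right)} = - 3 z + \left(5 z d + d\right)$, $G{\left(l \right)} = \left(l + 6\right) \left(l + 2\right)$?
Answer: $-52$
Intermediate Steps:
$G{\left(l \right)} = \left(2 + l\right) \left(6 + l\right)$ ($G{\left(l \right)} = \left(6 + l\right) \left(2 + l\right) = \left(2 + l\right) \left(6 + l\right)$)
$F{\left(z,d \right)} = d - 3 z + 5 d z$ ($F{\left(z,d \right)} = - 3 z + \left(5 d z + d\right) = - 3 z + \left(d + 5 d z\right) = d - 3 z + 5 d z$)
$G{\left(-4 \right)} \left(-1\right) F{\left(-1,4 \right)} = \left(12 + \left(-4\right)^{2} + 8 \left(-4\right)\right) \left(-1\right) \left(4 - -3 + 5 \cdot 4 \left(-1\right)\right) = \left(12 + 16 - 32\right) \left(-1\right) \left(4 + 3 - 20\right) = \left(-4\right) \left(-1\right) \left(-13\right) = 4 \left(-13\right) = -52$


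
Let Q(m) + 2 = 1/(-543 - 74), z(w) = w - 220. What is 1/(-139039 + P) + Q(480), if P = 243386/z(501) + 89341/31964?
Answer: -1532674472892913/765713951797967 ≈ -2.0016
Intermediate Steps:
z(w) = -220 + w
P = 7804694925/8981884 (P = 243386/(-220 + 501) + 89341/31964 = 243386/281 + 89341*(1/31964) = 243386*(1/281) + 89341/31964 = 243386/281 + 89341/31964 = 7804694925/8981884 ≈ 868.94)
Q(m) = -1235/617 (Q(m) = -2 + 1/(-543 - 74) = -2 + 1/(-617) = -2 - 1/617 = -1235/617)
1/(-139039 + P) + Q(480) = 1/(-139039 + 7804694925/8981884) - 1235/617 = 1/(-1241027474551/8981884) - 1235/617 = -8981884/1241027474551 - 1235/617 = -1532674472892913/765713951797967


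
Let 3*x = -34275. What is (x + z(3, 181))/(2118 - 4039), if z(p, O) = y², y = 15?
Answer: 11200/1921 ≈ 5.8303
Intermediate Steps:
z(p, O) = 225 (z(p, O) = 15² = 225)
x = -11425 (x = (⅓)*(-34275) = -11425)
(x + z(3, 181))/(2118 - 4039) = (-11425 + 225)/(2118 - 4039) = -11200/(-1921) = -11200*(-1/1921) = 11200/1921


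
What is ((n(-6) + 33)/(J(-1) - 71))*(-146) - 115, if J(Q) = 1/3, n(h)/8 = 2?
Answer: -1459/106 ≈ -13.764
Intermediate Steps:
n(h) = 16 (n(h) = 8*2 = 16)
J(Q) = ⅓
((n(-6) + 33)/(J(-1) - 71))*(-146) - 115 = ((16 + 33)/(⅓ - 71))*(-146) - 115 = (49/(-212/3))*(-146) - 115 = (49*(-3/212))*(-146) - 115 = -147/212*(-146) - 115 = 10731/106 - 115 = -1459/106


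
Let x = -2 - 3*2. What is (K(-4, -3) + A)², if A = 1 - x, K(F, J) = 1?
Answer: 100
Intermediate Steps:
x = -8 (x = -2 - 6 = -8)
A = 9 (A = 1 - 1*(-8) = 1 + 8 = 9)
(K(-4, -3) + A)² = (1 + 9)² = 10² = 100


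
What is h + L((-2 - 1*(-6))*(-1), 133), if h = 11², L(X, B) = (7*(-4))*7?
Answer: -75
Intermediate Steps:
L(X, B) = -196 (L(X, B) = -28*7 = -196)
h = 121
h + L((-2 - 1*(-6))*(-1), 133) = 121 - 196 = -75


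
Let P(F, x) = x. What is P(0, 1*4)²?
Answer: 16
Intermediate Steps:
P(0, 1*4)² = (1*4)² = 4² = 16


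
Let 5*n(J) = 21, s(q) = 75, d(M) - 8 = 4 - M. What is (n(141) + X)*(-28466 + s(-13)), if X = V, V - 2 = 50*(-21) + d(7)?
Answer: 147462854/5 ≈ 2.9493e+7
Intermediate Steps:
d(M) = 12 - M (d(M) = 8 + (4 - M) = 12 - M)
V = -1043 (V = 2 + (50*(-21) + (12 - 1*7)) = 2 + (-1050 + (12 - 7)) = 2 + (-1050 + 5) = 2 - 1045 = -1043)
n(J) = 21/5 (n(J) = (1/5)*21 = 21/5)
X = -1043
(n(141) + X)*(-28466 + s(-13)) = (21/5 - 1043)*(-28466 + 75) = -5194/5*(-28391) = 147462854/5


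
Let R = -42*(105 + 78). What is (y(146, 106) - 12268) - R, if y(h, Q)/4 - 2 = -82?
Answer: -4902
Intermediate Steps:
y(h, Q) = -320 (y(h, Q) = 8 + 4*(-82) = 8 - 328 = -320)
R = -7686 (R = -42*183 = -7686)
(y(146, 106) - 12268) - R = (-320 - 12268) - 1*(-7686) = -12588 + 7686 = -4902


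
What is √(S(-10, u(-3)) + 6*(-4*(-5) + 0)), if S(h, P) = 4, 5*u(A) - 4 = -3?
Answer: 2*√31 ≈ 11.136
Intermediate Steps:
u(A) = ⅕ (u(A) = ⅘ + (⅕)*(-3) = ⅘ - ⅗ = ⅕)
√(S(-10, u(-3)) + 6*(-4*(-5) + 0)) = √(4 + 6*(-4*(-5) + 0)) = √(4 + 6*(20 + 0)) = √(4 + 6*20) = √(4 + 120) = √124 = 2*√31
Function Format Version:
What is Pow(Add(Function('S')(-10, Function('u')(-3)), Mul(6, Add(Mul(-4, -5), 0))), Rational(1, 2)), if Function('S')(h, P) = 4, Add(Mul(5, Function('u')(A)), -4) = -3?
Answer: Mul(2, Pow(31, Rational(1, 2))) ≈ 11.136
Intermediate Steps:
Function('u')(A) = Rational(1, 5) (Function('u')(A) = Add(Rational(4, 5), Mul(Rational(1, 5), -3)) = Add(Rational(4, 5), Rational(-3, 5)) = Rational(1, 5))
Pow(Add(Function('S')(-10, Function('u')(-3)), Mul(6, Add(Mul(-4, -5), 0))), Rational(1, 2)) = Pow(Add(4, Mul(6, Add(Mul(-4, -5), 0))), Rational(1, 2)) = Pow(Add(4, Mul(6, Add(20, 0))), Rational(1, 2)) = Pow(Add(4, Mul(6, 20)), Rational(1, 2)) = Pow(Add(4, 120), Rational(1, 2)) = Pow(124, Rational(1, 2)) = Mul(2, Pow(31, Rational(1, 2)))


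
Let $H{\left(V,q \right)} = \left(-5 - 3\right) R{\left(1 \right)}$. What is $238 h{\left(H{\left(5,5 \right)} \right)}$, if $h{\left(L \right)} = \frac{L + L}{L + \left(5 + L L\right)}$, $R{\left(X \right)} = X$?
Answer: $- \frac{3808}{61} \approx -62.426$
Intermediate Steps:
$H{\left(V,q \right)} = -8$ ($H{\left(V,q \right)} = \left(-5 - 3\right) 1 = \left(-8\right) 1 = -8$)
$h{\left(L \right)} = \frac{2 L}{5 + L + L^{2}}$ ($h{\left(L \right)} = \frac{2 L}{L + \left(5 + L^{2}\right)} = \frac{2 L}{5 + L + L^{2}}$)
$238 h{\left(H{\left(5,5 \right)} \right)} = 238 \cdot 2 \left(-8\right) \frac{1}{5 - 8 + \left(-8\right)^{2}} = 238 \cdot 2 \left(-8\right) \frac{1}{5 - 8 + 64} = 238 \cdot 2 \left(-8\right) \frac{1}{61} = 238 \left(- \frac{16}{61}\right) = - \frac{3808}{61}$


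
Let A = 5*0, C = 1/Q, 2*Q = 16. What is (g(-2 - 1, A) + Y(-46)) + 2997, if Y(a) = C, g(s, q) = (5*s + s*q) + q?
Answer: 23857/8 ≈ 2982.1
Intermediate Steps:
Q = 8 (Q = (½)*16 = 8)
C = ⅛ (C = 1/8 = ⅛ ≈ 0.12500)
A = 0
g(s, q) = q + 5*s + q*s (g(s, q) = (5*s + q*s) + q = q + 5*s + q*s)
Y(a) = ⅛
(g(-2 - 1, A) + Y(-46)) + 2997 = ((0 + 5*(-2 - 1) + 0*(-2 - 1)) + ⅛) + 2997 = ((0 + 5*(-3) + 0*(-3)) + ⅛) + 2997 = ((0 - 15 + 0) + ⅛) + 2997 = (-15 + ⅛) + 2997 = -119/8 + 2997 = 23857/8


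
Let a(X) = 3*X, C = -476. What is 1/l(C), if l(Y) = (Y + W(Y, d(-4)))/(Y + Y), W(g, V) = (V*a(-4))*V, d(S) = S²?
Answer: 238/887 ≈ 0.26832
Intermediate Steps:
W(g, V) = -12*V² (W(g, V) = (V*(3*(-4)))*V = (V*(-12))*V = (-12*V)*V = -12*V²)
l(Y) = (-3072 + Y)/(2*Y) (l(Y) = (Y - 12*((-4)²)²)/(Y + Y) = (Y - 12*16²)/((2*Y)) = (Y - 12*256)*(1/(2*Y)) = (Y - 3072)*(1/(2*Y)) = (-3072 + Y)*(1/(2*Y)) = (-3072 + Y)/(2*Y))
1/l(C) = 1/((½)*(-3072 - 476)/(-476)) = 1/((½)*(-1/476)*(-3548)) = 1/(887/238) = 238/887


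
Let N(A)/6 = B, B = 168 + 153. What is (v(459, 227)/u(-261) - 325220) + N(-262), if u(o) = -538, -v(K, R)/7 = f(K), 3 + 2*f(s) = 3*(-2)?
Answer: -347864407/1076 ≈ -3.2329e+5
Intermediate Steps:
f(s) = -9/2 (f(s) = -3/2 + (3*(-2))/2 = -3/2 + (½)*(-6) = -3/2 - 3 = -9/2)
B = 321
v(K, R) = 63/2 (v(K, R) = -7*(-9/2) = 63/2)
N(A) = 1926 (N(A) = 6*321 = 1926)
(v(459, 227)/u(-261) - 325220) + N(-262) = ((63/2)/(-538) - 325220) + 1926 = ((63/2)*(-1/538) - 325220) + 1926 = (-63/1076 - 325220) + 1926 = -349936783/1076 + 1926 = -347864407/1076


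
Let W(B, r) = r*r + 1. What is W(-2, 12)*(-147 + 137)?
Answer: -1450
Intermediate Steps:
W(B, r) = 1 + r² (W(B, r) = r² + 1 = 1 + r²)
W(-2, 12)*(-147 + 137) = (1 + 12²)*(-147 + 137) = (1 + 144)*(-10) = 145*(-10) = -1450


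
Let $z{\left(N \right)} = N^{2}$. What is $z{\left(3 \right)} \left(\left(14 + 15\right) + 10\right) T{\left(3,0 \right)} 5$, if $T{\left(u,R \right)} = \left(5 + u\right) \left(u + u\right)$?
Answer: $84240$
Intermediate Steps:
$T{\left(u,R \right)} = 2 u \left(5 + u\right)$ ($T{\left(u,R \right)} = \left(5 + u\right) 2 u = 2 u \left(5 + u\right)$)
$z{\left(3 \right)} \left(\left(14 + 15\right) + 10\right) T{\left(3,0 \right)} 5 = 3^{2} \left(\left(14 + 15\right) + 10\right) 2 \cdot 3 \left(5 + 3\right) 5 = 9 \left(29 + 10\right) 2 \cdot 3 \cdot 8 \cdot 5 = 9 \cdot 39 \cdot 48 \cdot 5 = 351 \cdot 240 = 84240$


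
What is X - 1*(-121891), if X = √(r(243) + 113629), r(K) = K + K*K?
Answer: 121891 + 7*√3529 ≈ 1.2231e+5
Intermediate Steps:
r(K) = K + K²
X = 7*√3529 (X = √(243*(1 + 243) + 113629) = √(243*244 + 113629) = √(59292 + 113629) = √172921 = 7*√3529 ≈ 415.84)
X - 1*(-121891) = 7*√3529 - 1*(-121891) = 7*√3529 + 121891 = 121891 + 7*√3529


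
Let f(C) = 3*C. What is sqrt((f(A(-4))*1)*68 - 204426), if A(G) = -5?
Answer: I*sqrt(205446) ≈ 453.26*I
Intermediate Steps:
sqrt((f(A(-4))*1)*68 - 204426) = sqrt(((3*(-5))*1)*68 - 204426) = sqrt(-15*1*68 - 204426) = sqrt(-15*68 - 204426) = sqrt(-1020 - 204426) = sqrt(-205446) = I*sqrt(205446)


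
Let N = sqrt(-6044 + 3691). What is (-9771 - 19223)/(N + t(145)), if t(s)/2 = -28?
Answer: 1623664/5489 + 28994*I*sqrt(2353)/5489 ≈ 295.8 + 256.23*I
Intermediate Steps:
t(s) = -56 (t(s) = 2*(-28) = -56)
N = I*sqrt(2353) (N = sqrt(-2353) = I*sqrt(2353) ≈ 48.508*I)
(-9771 - 19223)/(N + t(145)) = (-9771 - 19223)/(I*sqrt(2353) - 56) = -28994/(-56 + I*sqrt(2353))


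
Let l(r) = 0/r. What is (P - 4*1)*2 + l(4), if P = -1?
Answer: -10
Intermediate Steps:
l(r) = 0
(P - 4*1)*2 + l(4) = (-1 - 4*1)*2 + 0 = (-1 - 4)*2 + 0 = -5*2 + 0 = -10 + 0 = -10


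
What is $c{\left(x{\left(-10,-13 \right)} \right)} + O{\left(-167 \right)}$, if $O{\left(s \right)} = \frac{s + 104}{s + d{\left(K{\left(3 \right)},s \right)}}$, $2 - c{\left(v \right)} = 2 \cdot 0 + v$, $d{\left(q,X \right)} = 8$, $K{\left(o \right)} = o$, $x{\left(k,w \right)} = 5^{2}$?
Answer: $- \frac{1198}{53} \approx -22.604$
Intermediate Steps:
$x{\left(k,w \right)} = 25$
$c{\left(v \right)} = 2 - v$ ($c{\left(v \right)} = 2 - \left(2 \cdot 0 + v\right) = 2 - \left(0 + v\right) = 2 - v$)
$O{\left(s \right)} = \frac{104 + s}{8 + s}$ ($O{\left(s \right)} = \frac{s + 104}{s + 8} = \frac{104 + s}{8 + s}$)
$c{\left(x{\left(-10,-13 \right)} \right)} + O{\left(-167 \right)} = \left(2 - 25\right) + \frac{104 - 167}{8 - 167} = \left(2 - 25\right) + \frac{1}{-159} \left(-63\right) = -23 - - \frac{21}{53} = -23 + \frac{21}{53} = - \frac{1198}{53}$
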